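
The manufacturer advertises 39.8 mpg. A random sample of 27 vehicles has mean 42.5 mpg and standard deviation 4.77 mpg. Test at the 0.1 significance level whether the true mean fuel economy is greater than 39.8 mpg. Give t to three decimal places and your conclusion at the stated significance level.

t = 2.941; reject H0

H0: μ = 39.8; H1: μ > 39.8 (one-sample t-test, right-tailed).
t = (x̄ − μ₀)/(s/√n) = (42.5 − 39.8)/(4.77/√27) = 2.941
df = n − 1 = 26
p-value = P(T ≥ 2.941) ≈ 0.003
Since p ≈ 0.003 < α = 0.1, reject H0; the data support H1.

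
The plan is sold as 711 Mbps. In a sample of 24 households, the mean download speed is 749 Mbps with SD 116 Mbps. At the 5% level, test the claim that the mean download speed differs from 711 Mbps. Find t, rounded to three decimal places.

H0: μ = 711; H1: μ ≠ 711 (one-sample t-test, two-sided).
t = (x̄ − μ₀)/(s/√n) = (749 − 711)/(116/√24) = 1.605
df = n − 1 = 23
Two-sided p-value ≈ 0.1222
Since p ≈ 0.1222 > α = 0.05, fail to reject H0; the data do not provide sufficient evidence against H0.

1.605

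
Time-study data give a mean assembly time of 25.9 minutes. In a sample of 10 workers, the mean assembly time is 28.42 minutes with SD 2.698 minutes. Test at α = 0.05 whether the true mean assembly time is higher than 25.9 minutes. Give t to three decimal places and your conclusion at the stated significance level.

t = 2.954; reject H0

H0: μ = 25.9; H1: μ > 25.9 (one-sample t-test, right-tailed).
t = (x̄ − μ₀)/(s/√n) = (28.42 − 25.9)/(2.698/√10) = 2.954
df = n − 1 = 9
p-value = P(T ≥ 2.954) ≈ 0.0081
Since p ≈ 0.0081 < α = 0.05, reject H0; the data support H1.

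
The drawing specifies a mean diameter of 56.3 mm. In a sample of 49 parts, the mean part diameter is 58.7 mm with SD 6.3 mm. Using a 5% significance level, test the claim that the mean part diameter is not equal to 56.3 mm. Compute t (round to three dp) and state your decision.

t = 2.667; reject H0

H0: μ = 56.3; H1: μ ≠ 56.3 (one-sample t-test, two-sided).
t = (x̄ − μ₀)/(s/√n) = (58.7 − 56.3)/(6.3/√49) = 2.667
df = n − 1 = 48
Two-sided p-value ≈ 0.010
Since p ≈ 0.010 < α = 0.05, reject H0; the evidence is statistically significant.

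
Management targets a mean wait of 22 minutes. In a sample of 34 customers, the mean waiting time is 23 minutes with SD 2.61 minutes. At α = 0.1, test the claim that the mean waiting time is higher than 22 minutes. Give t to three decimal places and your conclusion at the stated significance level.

t = 2.234; reject H0

H0: μ = 22; H1: μ > 22 (one-sample t-test, right-tailed).
t = (x̄ − μ₀)/(s/√n) = (23 − 22)/(2.61/√34) = 2.234
df = n − 1 = 33
p-value = P(T ≥ 2.234) ≈ 0.0162
Since p ≈ 0.0162 < α = 0.1, reject H0; the evidence is statistically significant.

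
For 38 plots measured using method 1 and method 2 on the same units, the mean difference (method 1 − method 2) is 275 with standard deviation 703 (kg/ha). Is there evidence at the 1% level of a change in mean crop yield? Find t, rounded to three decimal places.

H0: μ_d = 0; H1: μ_d ≠ 0 (paired t-test on the differences, two-sided).
t = d̄/(s_d/√n) = 275/(703/√38) = 2.411
df = n − 1 = 37
Two-sided p-value ≈ 0.021
Since p ≈ 0.021 > α = 0.01, fail to reject H0; the data do not provide sufficient evidence against H0.

2.411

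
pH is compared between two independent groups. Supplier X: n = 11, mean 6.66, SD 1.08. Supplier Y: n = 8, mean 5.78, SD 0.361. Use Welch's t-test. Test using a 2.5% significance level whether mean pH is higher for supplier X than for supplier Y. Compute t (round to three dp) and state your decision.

Let group 1 = supplier X, group 2 = supplier Y. H0: μ_1 = μ_2; H1: μ_1 > μ_2 (Welch's two-sample t-test, right-tailed).
t = (x̄_1 − x̄_2)/√(s_1²/n_1 + s_2²/n_2) = (6.66 − 5.78)/√(1.08²/11 + 0.361²/8) = 2.516
Welch–Satterthwaite df ≈ 12.87
p-value = P(T ≥ 2.516) ≈ 0.0130
Since p ≈ 0.0130 < α = 0.025, reject H0; the data support H1.

t = 2.516; reject H0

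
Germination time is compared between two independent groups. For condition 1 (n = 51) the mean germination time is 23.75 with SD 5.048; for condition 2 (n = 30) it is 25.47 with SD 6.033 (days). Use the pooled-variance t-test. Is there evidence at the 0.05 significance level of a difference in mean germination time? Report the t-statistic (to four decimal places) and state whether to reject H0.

t = -1.3766; fail to reject H0

Let group 1 = condition 1, group 2 = condition 2. H0: μ_1 = μ_2; H1: μ_1 ≠ μ_2 (two-sample pooled-variance t-test, two-sided).
s_p² = [(51−1)·5.048² + (30−1)·6.033²]/(51+30−2) = 29.489
t = (23.75 − 25.47)/√[29.489·(1/51 + 1/30)] = -1.3766
df = n₁ + n₂ − 2 = 79
Two-sided p-value ≈ 0.173
Since p ≈ 0.173 > α = 0.05, fail to reject H0; the evidence is not statistically significant.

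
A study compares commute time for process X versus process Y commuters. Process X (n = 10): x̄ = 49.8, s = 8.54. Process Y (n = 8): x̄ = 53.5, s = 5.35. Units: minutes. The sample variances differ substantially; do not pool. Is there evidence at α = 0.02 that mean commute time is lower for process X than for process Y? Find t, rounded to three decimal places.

Let group 1 = process X, group 2 = process Y. H0: μ_1 = μ_2; H1: μ_1 < μ_2 (Welch's two-sample t-test, left-tailed).
t = (x̄_1 − x̄_2)/√(s_1²/n_1 + s_2²/n_2) = (49.8 − 53.5)/√(8.54²/10 + 5.35²/8) = -1.122
Welch–Satterthwaite df ≈ 15.27
p-value = P(T ≤ -1.122) ≈ 0.1396
Since p ≈ 0.1396 > α = 0.02, fail to reject H0; the evidence is not statistically significant.

-1.122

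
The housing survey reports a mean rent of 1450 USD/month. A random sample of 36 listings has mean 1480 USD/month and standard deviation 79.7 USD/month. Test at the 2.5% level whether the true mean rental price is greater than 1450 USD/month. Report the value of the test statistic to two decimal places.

H0: μ = 1450; H1: μ > 1450 (one-sample t-test, right-tailed).
t = (x̄ − μ₀)/(s/√n) = (1480 − 1450)/(79.7/√36) = 2.26
df = n − 1 = 35
p-value = P(T ≥ 2.26) ≈ 0.0151
Since p ≈ 0.0151 < α = 0.025, reject H0; the data support H1.

2.26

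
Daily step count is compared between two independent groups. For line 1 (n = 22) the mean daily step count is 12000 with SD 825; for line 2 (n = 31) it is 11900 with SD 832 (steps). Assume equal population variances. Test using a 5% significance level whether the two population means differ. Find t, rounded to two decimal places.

Let group 1 = line 1, group 2 = line 2. H0: μ_1 = μ_2; H1: μ_1 ≠ μ_2 (two-sample pooled-variance t-test, two-sided).
s_p² = [(22−1)·825² + (31−1)·832²]/(22+31−2) = 687448
t = (12000 − 11900)/√[687448·(1/22 + 1/31)] = 0.43
df = n₁ + n₂ − 2 = 51
Two-sided p-value ≈ 0.6671
Since p ≈ 0.6671 > α = 0.05, fail to reject H0; the data do not provide sufficient evidence against H0.

0.43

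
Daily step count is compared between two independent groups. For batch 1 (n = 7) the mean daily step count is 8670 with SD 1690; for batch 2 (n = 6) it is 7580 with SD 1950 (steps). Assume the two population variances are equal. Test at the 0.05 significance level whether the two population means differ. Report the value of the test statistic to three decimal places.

1.081

Let group 1 = batch 1, group 2 = batch 2. H0: μ_1 = μ_2; H1: μ_1 ≠ μ_2 (two-sample pooled-variance t-test, two-sided).
s_p² = [(7−1)·1690² + (6−1)·1950²]/(7+6−2) = 3286280
t = (8670 − 7580)/√[3286280·(1/7 + 1/6)] = 1.081
df = n₁ + n₂ − 2 = 11
Two-sided p-value ≈ 0.303
Since p ≈ 0.303 > α = 0.05, fail to reject H0; the evidence is not statistically significant.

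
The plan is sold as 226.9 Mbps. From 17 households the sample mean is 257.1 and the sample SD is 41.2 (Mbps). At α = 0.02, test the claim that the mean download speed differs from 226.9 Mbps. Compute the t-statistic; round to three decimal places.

H0: μ = 226.9; H1: μ ≠ 226.9 (one-sample t-test, two-sided).
t = (x̄ − μ₀)/(s/√n) = (257.1 − 226.9)/(41.2/√17) = 3.022
df = n − 1 = 16
Two-sided p-value ≈ 0.008
Since p ≈ 0.008 < α = 0.02, reject H0; the data support H1.

3.022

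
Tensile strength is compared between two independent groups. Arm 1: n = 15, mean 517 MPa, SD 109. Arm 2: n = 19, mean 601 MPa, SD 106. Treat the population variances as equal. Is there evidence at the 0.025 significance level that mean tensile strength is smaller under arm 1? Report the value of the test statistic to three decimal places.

-2.266

Let group 1 = arm 1, group 2 = arm 2. H0: μ_1 = μ_2; H1: μ_1 < μ_2 (two-sample pooled-variance t-test, left-tailed).
s_p² = [(15−1)·109² + (19−1)·106²]/(15+19−2) = 11518.2
t = (517 − 601)/√[11518.2·(1/15 + 1/19)] = -2.266
df = n₁ + n₂ − 2 = 32
p-value = P(T ≤ -2.266) ≈ 0.0152
Since p ≈ 0.0152 < α = 0.025, reject H0; the evidence is statistically significant.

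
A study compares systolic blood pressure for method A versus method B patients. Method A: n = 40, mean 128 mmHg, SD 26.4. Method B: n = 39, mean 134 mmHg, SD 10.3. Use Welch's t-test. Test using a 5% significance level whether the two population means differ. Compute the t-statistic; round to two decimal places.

-1.34

Let group 1 = method A, group 2 = method B. H0: μ_1 = μ_2; H1: μ_1 ≠ μ_2 (Welch's two-sample t-test, two-sided).
t = (x̄_1 − x̄_2)/√(s_1²/n_1 + s_2²/n_2) = (128 − 134)/√(26.4²/40 + 10.3²/39) = -1.34
Welch–Satterthwaite df ≈ 50.86
Two-sided p-value ≈ 0.187
Since p ≈ 0.187 > α = 0.05, fail to reject H0; the data do not provide sufficient evidence against H0.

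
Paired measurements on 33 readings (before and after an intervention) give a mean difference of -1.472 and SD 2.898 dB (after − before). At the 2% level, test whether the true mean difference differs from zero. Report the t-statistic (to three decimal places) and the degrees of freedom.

t = -2.918, df = 32

H0: μ_d = 0; H1: μ_d ≠ 0 (paired t-test on the differences, two-sided).
t = d̄/(s_d/√n) = -1.472/(2.898/√33) = -2.918
df = n − 1 = 32
Two-sided p-value ≈ 0.0064
Since p ≈ 0.0064 < α = 0.02, reject H0; the evidence is statistically significant.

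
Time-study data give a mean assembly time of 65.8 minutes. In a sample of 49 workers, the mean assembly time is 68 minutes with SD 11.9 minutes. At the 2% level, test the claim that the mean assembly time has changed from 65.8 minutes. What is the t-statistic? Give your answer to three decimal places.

1.294

H0: μ = 65.8; H1: μ ≠ 65.8 (one-sample t-test, two-sided).
t = (x̄ − μ₀)/(s/√n) = (68 − 65.8)/(11.9/√49) = 1.294
df = n − 1 = 48
Two-sided p-value ≈ 0.202
Since p ≈ 0.202 > α = 0.02, fail to reject H0; the evidence is not statistically significant.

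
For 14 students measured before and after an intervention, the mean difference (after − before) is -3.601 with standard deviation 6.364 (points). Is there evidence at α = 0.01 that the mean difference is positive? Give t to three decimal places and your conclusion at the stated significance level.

t = -2.117; fail to reject H0

H0: μ_d = 0; H1: μ_d > 0 (paired t-test on the differences, right-tailed).
t = d̄/(s_d/√n) = -3.601/(6.364/√14) = -2.117
df = n − 1 = 13
p-value = P(T ≥ -2.117) ≈ 0.9730
Since p ≈ 0.9730 > α = 0.01, fail to reject H0; the data do not provide sufficient evidence against H0.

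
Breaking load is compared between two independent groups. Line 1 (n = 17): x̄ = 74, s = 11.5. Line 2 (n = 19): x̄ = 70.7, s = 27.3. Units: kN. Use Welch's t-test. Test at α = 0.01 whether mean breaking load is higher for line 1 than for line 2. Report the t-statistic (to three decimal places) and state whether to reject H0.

t = 0.481; fail to reject H0

Let group 1 = line 1, group 2 = line 2. H0: μ_1 = μ_2; H1: μ_1 > μ_2 (Welch's two-sample t-test, right-tailed).
t = (x̄_1 − x̄_2)/√(s_1²/n_1 + s_2²/n_2) = (74 − 70.7)/√(11.5²/17 + 27.3²/19) = 0.481
Welch–Satterthwaite df ≈ 24.75
p-value = P(T ≥ 0.481) ≈ 0.3173
Since p ≈ 0.3173 > α = 0.01, fail to reject H0; the data do not provide sufficient evidence against H0.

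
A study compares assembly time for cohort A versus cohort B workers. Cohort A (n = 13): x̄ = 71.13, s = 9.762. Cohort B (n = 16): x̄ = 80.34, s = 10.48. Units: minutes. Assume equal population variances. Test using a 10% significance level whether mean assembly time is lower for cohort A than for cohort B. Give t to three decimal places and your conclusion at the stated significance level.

Let group 1 = cohort A, group 2 = cohort B. H0: μ_1 = μ_2; H1: μ_1 < μ_2 (two-sample pooled-variance t-test, left-tailed).
s_p² = [(13−1)·9.762² + (16−1)·10.48²]/(13+16−2) = 103.371
t = (71.13 − 80.34)/√[103.371·(1/13 + 1/16)] = -2.426
df = n₁ + n₂ − 2 = 27
p-value = P(T ≤ -2.426) ≈ 0.011
Since p ≈ 0.011 < α = 0.1, reject H0; the data support H1.

t = -2.426; reject H0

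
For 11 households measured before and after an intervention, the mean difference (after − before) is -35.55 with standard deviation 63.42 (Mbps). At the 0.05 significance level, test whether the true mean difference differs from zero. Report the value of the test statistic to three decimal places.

H0: μ_d = 0; H1: μ_d ≠ 0 (paired t-test on the differences, two-sided).
t = d̄/(s_d/√n) = -35.55/(63.42/√11) = -1.859
df = n − 1 = 10
Two-sided p-value ≈ 0.0926
Since p ≈ 0.0926 > α = 0.05, fail to reject H0; the evidence is not statistically significant.

-1.859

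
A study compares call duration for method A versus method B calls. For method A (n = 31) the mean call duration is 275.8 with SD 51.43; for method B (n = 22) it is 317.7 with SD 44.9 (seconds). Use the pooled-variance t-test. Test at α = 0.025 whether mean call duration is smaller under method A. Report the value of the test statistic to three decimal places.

Let group 1 = method A, group 2 = method B. H0: μ_1 = μ_2; H1: μ_1 < μ_2 (two-sample pooled-variance t-test, left-tailed).
s_p² = [(31−1)·51.43² + (22−1)·44.9²]/(31+22−2) = 2386.03
t = (275.8 − 317.7)/√[2386.03·(1/31 + 1/22)] = -3.077
df = n₁ + n₂ − 2 = 51
p-value = P(T ≤ -3.077) ≈ 0.002
Since p ≈ 0.002 < α = 0.025, reject H0; the evidence is statistically significant.

-3.077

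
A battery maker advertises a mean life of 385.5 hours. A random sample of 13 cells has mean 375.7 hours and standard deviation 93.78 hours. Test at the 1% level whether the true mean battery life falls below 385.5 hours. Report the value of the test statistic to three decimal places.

-0.377

H0: μ = 385.5; H1: μ < 385.5 (one-sample t-test, left-tailed).
t = (x̄ − μ₀)/(s/√n) = (375.7 − 385.5)/(93.78/√13) = -0.377
df = n − 1 = 12
p-value = P(T ≤ -0.377) ≈ 0.3565
Since p ≈ 0.3565 > α = 0.01, fail to reject H0; the evidence is not statistically significant.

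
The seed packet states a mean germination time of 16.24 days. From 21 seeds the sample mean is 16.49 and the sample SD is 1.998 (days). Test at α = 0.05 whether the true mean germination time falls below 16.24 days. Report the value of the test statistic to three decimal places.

0.573

H0: μ = 16.24; H1: μ < 16.24 (one-sample t-test, left-tailed).
t = (x̄ − μ₀)/(s/√n) = (16.49 − 16.24)/(1.998/√21) = 0.573
df = n − 1 = 20
p-value = P(T ≤ 0.573) ≈ 0.7136
Since p ≈ 0.7136 > α = 0.05, fail to reject H0; the evidence is not statistically significant.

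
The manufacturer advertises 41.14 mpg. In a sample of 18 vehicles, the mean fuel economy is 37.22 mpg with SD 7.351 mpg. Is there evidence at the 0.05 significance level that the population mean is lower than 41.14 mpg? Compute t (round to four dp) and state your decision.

t = -2.2624; reject H0

H0: μ = 41.14; H1: μ < 41.14 (one-sample t-test, left-tailed).
t = (x̄ − μ₀)/(s/√n) = (37.22 − 41.14)/(7.351/√18) = -2.2624
df = n − 1 = 17
p-value = P(T ≤ -2.2624) ≈ 0.0185
Since p ≈ 0.0185 < α = 0.05, reject H0; the evidence is statistically significant.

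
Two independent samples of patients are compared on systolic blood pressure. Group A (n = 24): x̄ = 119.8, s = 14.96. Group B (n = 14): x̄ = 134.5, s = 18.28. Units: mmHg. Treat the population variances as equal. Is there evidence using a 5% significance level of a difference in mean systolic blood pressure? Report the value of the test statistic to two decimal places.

-2.69

Let group 1 = group A, group 2 = group B. H0: μ_1 = μ_2; H1: μ_1 ≠ μ_2 (two-sample pooled-variance t-test, two-sided).
s_p² = [(24−1)·14.96² + (14−1)·18.28²]/(24+14−2) = 263.653
t = (119.8 − 134.5)/√[263.653·(1/24 + 1/14)] = -2.69
df = n₁ + n₂ − 2 = 36
Two-sided p-value ≈ 0.011
Since p ≈ 0.011 < α = 0.05, reject H0; the data support H1.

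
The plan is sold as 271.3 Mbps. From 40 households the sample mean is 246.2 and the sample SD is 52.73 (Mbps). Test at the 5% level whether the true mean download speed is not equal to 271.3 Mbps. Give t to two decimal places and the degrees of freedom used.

t = -3.01, df = 39

H0: μ = 271.3; H1: μ ≠ 271.3 (one-sample t-test, two-sided).
t = (x̄ − μ₀)/(s/√n) = (246.2 − 271.3)/(52.73/√40) = -3.01
df = n − 1 = 39
Two-sided p-value ≈ 0.0046
Since p ≈ 0.0046 < α = 0.05, reject H0; the data support H1.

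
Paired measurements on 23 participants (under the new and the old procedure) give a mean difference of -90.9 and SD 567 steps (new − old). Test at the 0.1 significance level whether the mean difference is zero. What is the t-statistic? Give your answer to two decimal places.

-0.77

H0: μ_d = 0; H1: μ_d ≠ 0 (paired t-test on the differences, two-sided).
t = d̄/(s_d/√n) = -90.9/(567/√23) = -0.77
df = n − 1 = 22
Two-sided p-value ≈ 0.4502
Since p ≈ 0.4502 > α = 0.1, fail to reject H0; the data do not provide sufficient evidence against H0.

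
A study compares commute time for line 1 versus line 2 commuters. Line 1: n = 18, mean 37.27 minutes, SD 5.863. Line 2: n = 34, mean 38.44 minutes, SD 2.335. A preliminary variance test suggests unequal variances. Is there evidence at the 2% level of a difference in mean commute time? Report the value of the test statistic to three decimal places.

-0.813

Let group 1 = line 1, group 2 = line 2. H0: μ_1 = μ_2; H1: μ_1 ≠ μ_2 (Welch's two-sample t-test, two-sided).
t = (x̄_1 − x̄_2)/√(s_1²/n_1 + s_2²/n_2) = (37.27 − 38.44)/√(5.863²/18 + 2.335²/34) = -0.813
Welch–Satterthwaite df ≈ 19.90
Two-sided p-value ≈ 0.426
Since p ≈ 0.426 > α = 0.02, fail to reject H0; the evidence is not statistically significant.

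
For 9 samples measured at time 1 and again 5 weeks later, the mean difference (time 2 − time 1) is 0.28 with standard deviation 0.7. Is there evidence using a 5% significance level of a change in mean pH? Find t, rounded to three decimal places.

H0: μ_d = 0; H1: μ_d ≠ 0 (paired t-test on the differences, two-sided).
t = d̄/(s_d/√n) = 0.28/(0.7/√9) = 1.200
df = n − 1 = 8
Two-sided p-value ≈ 0.2645
Since p ≈ 0.2645 > α = 0.05, fail to reject H0; the data do not provide sufficient evidence against H0.

1.200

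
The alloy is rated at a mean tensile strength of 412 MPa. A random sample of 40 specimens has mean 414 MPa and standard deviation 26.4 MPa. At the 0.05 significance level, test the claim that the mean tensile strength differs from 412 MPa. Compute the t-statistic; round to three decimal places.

H0: μ = 412; H1: μ ≠ 412 (one-sample t-test, two-sided).
t = (x̄ − μ₀)/(s/√n) = (414 − 412)/(26.4/√40) = 0.479
df = n − 1 = 39
Two-sided p-value ≈ 0.635
Since p ≈ 0.635 > α = 0.05, fail to reject H0; the evidence is not statistically significant.

0.479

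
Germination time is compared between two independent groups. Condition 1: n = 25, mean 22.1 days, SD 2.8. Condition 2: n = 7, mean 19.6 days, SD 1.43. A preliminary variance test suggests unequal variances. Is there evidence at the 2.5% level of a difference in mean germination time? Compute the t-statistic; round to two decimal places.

3.21

Let group 1 = condition 1, group 2 = condition 2. H0: μ_1 = μ_2; H1: μ_1 ≠ μ_2 (Welch's two-sample t-test, two-sided).
t = (x̄_1 − x̄_2)/√(s_1²/n_1 + s_2²/n_2) = (22.1 − 19.6)/√(2.8²/25 + 1.43²/7) = 3.21
Welch–Satterthwaite df ≈ 20.03
Two-sided p-value ≈ 0.004
Since p ≈ 0.004 < α = 0.025, reject H0; the data support H1.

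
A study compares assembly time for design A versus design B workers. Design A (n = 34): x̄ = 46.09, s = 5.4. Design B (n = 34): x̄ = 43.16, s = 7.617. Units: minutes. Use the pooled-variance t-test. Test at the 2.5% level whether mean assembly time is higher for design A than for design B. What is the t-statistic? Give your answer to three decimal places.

Let group 1 = design A, group 2 = design B. H0: μ_1 = μ_2; H1: μ_1 > μ_2 (two-sample pooled-variance t-test, right-tailed).
s_p² = [(34−1)·5.4² + (34−1)·7.617²]/(34+34−2) = 43.5893
t = (46.09 − 43.16)/√[43.5893·(1/34 + 1/34)] = 1.830
df = n₁ + n₂ − 2 = 66
p-value = P(T ≥ 1.830) ≈ 0.036
Since p ≈ 0.036 > α = 0.025, fail to reject H0; the data do not provide sufficient evidence against H0.

1.830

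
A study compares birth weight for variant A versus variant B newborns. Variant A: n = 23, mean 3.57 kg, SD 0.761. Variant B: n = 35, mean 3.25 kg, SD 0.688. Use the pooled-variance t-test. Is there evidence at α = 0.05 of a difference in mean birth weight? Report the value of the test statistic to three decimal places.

1.661

Let group 1 = variant A, group 2 = variant B. H0: μ_1 = μ_2; H1: μ_1 ≠ μ_2 (two-sample pooled-variance t-test, two-sided).
s_p² = [(23−1)·0.761² + (35−1)·0.688²]/(23+35−2) = 0.514899
t = (3.57 − 3.25)/√[0.514899·(1/23 + 1/35)] = 1.661
df = n₁ + n₂ − 2 = 56
Two-sided p-value ≈ 0.102
Since p ≈ 0.102 > α = 0.05, fail to reject H0; the evidence is not statistically significant.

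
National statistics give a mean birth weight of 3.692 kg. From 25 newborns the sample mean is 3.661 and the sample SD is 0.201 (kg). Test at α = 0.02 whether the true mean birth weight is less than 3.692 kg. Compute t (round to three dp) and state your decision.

t = -0.771; fail to reject H0

H0: μ = 3.692; H1: μ < 3.692 (one-sample t-test, left-tailed).
t = (x̄ − μ₀)/(s/√n) = (3.661 − 3.692)/(0.201/√25) = -0.771
df = n − 1 = 24
p-value = P(T ≤ -0.771) ≈ 0.224
Since p ≈ 0.224 > α = 0.02, fail to reject H0; the evidence is not statistically significant.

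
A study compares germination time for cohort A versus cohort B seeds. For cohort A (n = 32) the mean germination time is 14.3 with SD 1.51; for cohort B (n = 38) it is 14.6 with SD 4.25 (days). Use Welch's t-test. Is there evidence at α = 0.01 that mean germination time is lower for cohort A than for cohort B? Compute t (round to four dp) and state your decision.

Let group 1 = cohort A, group 2 = cohort B. H0: μ_1 = μ_2; H1: μ_1 < μ_2 (Welch's two-sample t-test, left-tailed).
t = (x̄_1 − x̄_2)/√(s_1²/n_1 + s_2²/n_2) = (14.3 − 14.6)/√(1.51²/32 + 4.25²/38) = -0.4058
Welch–Satterthwaite df ≈ 47.65
p-value = P(T ≤ -0.4058) ≈ 0.343
Since p ≈ 0.343 > α = 0.01, fail to reject H0; the evidence is not statistically significant.

t = -0.4058; fail to reject H0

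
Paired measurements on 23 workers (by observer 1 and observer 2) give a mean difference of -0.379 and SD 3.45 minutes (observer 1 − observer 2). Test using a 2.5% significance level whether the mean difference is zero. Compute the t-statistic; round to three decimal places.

-0.527

H0: μ_d = 0; H1: μ_d ≠ 0 (paired t-test on the differences, two-sided).
t = d̄/(s_d/√n) = -0.379/(3.45/√23) = -0.527
df = n − 1 = 22
Two-sided p-value ≈ 0.6036
Since p ≈ 0.6036 > α = 0.025, fail to reject H0; the evidence is not statistically significant.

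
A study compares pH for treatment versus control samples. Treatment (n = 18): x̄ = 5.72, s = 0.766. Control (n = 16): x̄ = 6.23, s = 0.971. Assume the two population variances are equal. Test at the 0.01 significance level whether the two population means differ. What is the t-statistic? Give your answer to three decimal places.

Let group 1 = treatment, group 2 = control. H0: μ_1 = μ_2; H1: μ_1 ≠ μ_2 (two-sample pooled-variance t-test, two-sided).
s_p² = [(18−1)·0.766² + (16−1)·0.971²]/(18+16−2) = 0.753671
t = (5.72 − 6.23)/√[0.753671·(1/18 + 1/16)] = -1.710
df = n₁ + n₂ − 2 = 32
Two-sided p-value ≈ 0.0970
Since p ≈ 0.0970 > α = 0.01, fail to reject H0; the data do not provide sufficient evidence against H0.

-1.710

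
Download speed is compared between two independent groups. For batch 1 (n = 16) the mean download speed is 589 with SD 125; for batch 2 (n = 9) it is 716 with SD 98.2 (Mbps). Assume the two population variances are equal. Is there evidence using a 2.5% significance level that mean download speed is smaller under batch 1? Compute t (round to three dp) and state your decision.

t = -2.619; reject H0

Let group 1 = batch 1, group 2 = batch 2. H0: μ_1 = μ_2; H1: μ_1 < μ_2 (two-sample pooled-variance t-test, left-tailed).
s_p² = [(16−1)·125² + (9−1)·98.2²]/(16+9−2) = 13544.4
t = (589 − 716)/√[13544.4·(1/16 + 1/9)] = -2.619
df = n₁ + n₂ − 2 = 23
p-value = P(T ≤ -2.619) ≈ 0.008
Since p ≈ 0.008 < α = 0.025, reject H0; the data support H1.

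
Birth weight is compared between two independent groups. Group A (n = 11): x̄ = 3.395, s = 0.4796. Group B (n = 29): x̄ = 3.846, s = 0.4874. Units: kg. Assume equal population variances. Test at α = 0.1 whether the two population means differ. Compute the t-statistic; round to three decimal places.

-2.624

Let group 1 = group A, group 2 = group B. H0: μ_1 = μ_2; H1: μ_1 ≠ μ_2 (two-sample pooled-variance t-test, two-sided).
s_p² = [(11−1)·0.4796² + (29−1)·0.4874²]/(11+29−2) = 0.235574
t = (3.395 − 3.846)/√[0.235574·(1/11 + 1/29)] = -2.624
df = n₁ + n₂ − 2 = 38
Two-sided p-value ≈ 0.012
Since p ≈ 0.012 < α = 0.1, reject H0; the evidence is statistically significant.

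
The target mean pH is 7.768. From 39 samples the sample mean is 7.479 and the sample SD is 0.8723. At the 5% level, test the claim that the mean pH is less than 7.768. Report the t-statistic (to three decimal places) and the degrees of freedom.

t = -2.069, df = 38

H0: μ = 7.768; H1: μ < 7.768 (one-sample t-test, left-tailed).
t = (x̄ − μ₀)/(s/√n) = (7.479 − 7.768)/(0.8723/√39) = -2.069
df = n − 1 = 38
p-value = P(T ≤ -2.069) ≈ 0.0227
Since p ≈ 0.0227 < α = 0.05, reject H0; the evidence is statistically significant.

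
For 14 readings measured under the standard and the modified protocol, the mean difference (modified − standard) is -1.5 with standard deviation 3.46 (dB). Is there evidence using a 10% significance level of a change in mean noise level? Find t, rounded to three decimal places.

-1.622

H0: μ_d = 0; H1: μ_d ≠ 0 (paired t-test on the differences, two-sided).
t = d̄/(s_d/√n) = -1.5/(3.46/√14) = -1.622
df = n − 1 = 13
Two-sided p-value ≈ 0.1288
Since p ≈ 0.1288 > α = 0.1, fail to reject H0; the evidence is not statistically significant.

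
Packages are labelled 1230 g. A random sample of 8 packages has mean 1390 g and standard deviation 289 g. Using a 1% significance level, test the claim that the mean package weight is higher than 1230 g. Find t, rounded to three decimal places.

H0: μ = 1230; H1: μ > 1230 (one-sample t-test, right-tailed).
t = (x̄ − μ₀)/(s/√n) = (1390 − 1230)/(289/√8) = 1.566
df = n − 1 = 7
p-value = P(T ≥ 1.566) ≈ 0.0807
Since p ≈ 0.0807 > α = 0.01, fail to reject H0; the data do not provide sufficient evidence against H0.

1.566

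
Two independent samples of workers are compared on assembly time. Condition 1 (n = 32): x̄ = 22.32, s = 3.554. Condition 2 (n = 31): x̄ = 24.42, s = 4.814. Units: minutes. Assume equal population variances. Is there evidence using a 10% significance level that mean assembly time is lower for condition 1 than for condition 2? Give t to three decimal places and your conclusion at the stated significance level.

Let group 1 = condition 1, group 2 = condition 2. H0: μ_1 = μ_2; H1: μ_1 < μ_2 (two-sample pooled-variance t-test, left-tailed).
s_p² = [(32−1)·3.554² + (31−1)·4.814²]/(32+31−2) = 17.8163
t = (22.32 − 24.42)/√[17.8163·(1/32 + 1/31)] = -1.974
df = n₁ + n₂ − 2 = 61
p-value = P(T ≤ -1.974) ≈ 0.026
Since p ≈ 0.026 < α = 0.1, reject H0; the evidence is statistically significant.

t = -1.974; reject H0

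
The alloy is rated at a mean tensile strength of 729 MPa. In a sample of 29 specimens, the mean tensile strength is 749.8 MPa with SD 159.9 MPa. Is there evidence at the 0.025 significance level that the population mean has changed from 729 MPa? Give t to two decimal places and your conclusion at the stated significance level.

H0: μ = 729; H1: μ ≠ 729 (one-sample t-test, two-sided).
t = (x̄ − μ₀)/(s/√n) = (749.8 − 729)/(159.9/√29) = 0.70
df = n − 1 = 28
Two-sided p-value ≈ 0.4894
Since p ≈ 0.4894 > α = 0.025, fail to reject H0; the evidence is not statistically significant.

t = 0.70; fail to reject H0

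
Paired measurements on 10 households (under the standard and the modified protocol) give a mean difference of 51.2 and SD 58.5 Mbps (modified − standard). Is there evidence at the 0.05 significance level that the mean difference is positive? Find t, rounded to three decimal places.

H0: μ_d = 0; H1: μ_d > 0 (paired t-test on the differences, right-tailed).
t = d̄/(s_d/√n) = 51.2/(58.5/√10) = 2.768
df = n − 1 = 9
p-value = P(T ≥ 2.768) ≈ 0.011
Since p ≈ 0.011 < α = 0.05, reject H0; the evidence is statistically significant.

2.768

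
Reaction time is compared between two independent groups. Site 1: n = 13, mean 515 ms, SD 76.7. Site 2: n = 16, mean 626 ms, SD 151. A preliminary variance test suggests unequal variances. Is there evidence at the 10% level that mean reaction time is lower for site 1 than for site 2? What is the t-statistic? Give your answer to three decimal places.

-2.562

Let group 1 = site 1, group 2 = site 2. H0: μ_1 = μ_2; H1: μ_1 < μ_2 (Welch's two-sample t-test, left-tailed).
t = (x̄_1 − x̄_2)/√(s_1²/n_1 + s_2²/n_2) = (515 − 626)/√(76.7²/13 + 151²/16) = -2.562
Welch–Satterthwaite df ≈ 23.12
p-value = P(T ≤ -2.562) ≈ 0.009
Since p ≈ 0.009 < α = 0.1, reject H0; the data support H1.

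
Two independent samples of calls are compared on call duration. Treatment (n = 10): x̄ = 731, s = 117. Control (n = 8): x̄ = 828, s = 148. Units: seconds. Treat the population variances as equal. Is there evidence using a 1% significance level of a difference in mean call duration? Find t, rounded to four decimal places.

Let group 1 = treatment, group 2 = control. H0: μ_1 = μ_2; H1: μ_1 ≠ μ_2 (two-sample pooled-variance t-test, two-sided).
s_p² = [(10−1)·117² + (8−1)·148²]/(10+8−2) = 17283.1
t = (731 − 828)/√[17283.1·(1/10 + 1/8)] = -1.5555
df = n₁ + n₂ − 2 = 16
Two-sided p-value ≈ 0.139
Since p ≈ 0.139 > α = 0.01, fail to reject H0; the data do not provide sufficient evidence against H0.

-1.5555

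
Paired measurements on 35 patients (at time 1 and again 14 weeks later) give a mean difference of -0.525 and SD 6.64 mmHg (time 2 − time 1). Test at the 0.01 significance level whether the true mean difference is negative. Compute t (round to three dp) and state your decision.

t = -0.468; fail to reject H0

H0: μ_d = 0; H1: μ_d < 0 (paired t-test on the differences, left-tailed).
t = d̄/(s_d/√n) = -0.525/(6.64/√35) = -0.468
df = n − 1 = 34
p-value = P(T ≤ -0.468) ≈ 0.3215
Since p ≈ 0.3215 > α = 0.01, fail to reject H0; the data do not provide sufficient evidence against H0.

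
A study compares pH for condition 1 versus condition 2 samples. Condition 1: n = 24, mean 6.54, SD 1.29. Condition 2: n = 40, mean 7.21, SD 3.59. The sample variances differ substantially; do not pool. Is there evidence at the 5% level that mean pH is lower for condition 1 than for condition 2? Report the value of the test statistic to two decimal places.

Let group 1 = condition 1, group 2 = condition 2. H0: μ_1 = μ_2; H1: μ_1 < μ_2 (Welch's two-sample t-test, left-tailed).
t = (x̄_1 − x̄_2)/√(s_1²/n_1 + s_2²/n_2) = (6.54 − 7.21)/√(1.29²/24 + 3.59²/40) = -1.07
Welch–Satterthwaite df ≈ 53.40
p-value = P(T ≤ -1.07) ≈ 0.1445
Since p ≈ 0.1445 > α = 0.05, fail to reject H0; the data do not provide sufficient evidence against H0.

-1.07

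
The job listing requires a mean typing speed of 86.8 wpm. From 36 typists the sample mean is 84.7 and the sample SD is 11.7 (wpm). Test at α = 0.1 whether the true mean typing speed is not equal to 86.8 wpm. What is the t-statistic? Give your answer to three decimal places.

-1.077

H0: μ = 86.8; H1: μ ≠ 86.8 (one-sample t-test, two-sided).
t = (x̄ − μ₀)/(s/√n) = (84.7 − 86.8)/(11.7/√36) = -1.077
df = n − 1 = 35
Two-sided p-value ≈ 0.2889
Since p ≈ 0.2889 > α = 0.1, fail to reject H0; the evidence is not statistically significant.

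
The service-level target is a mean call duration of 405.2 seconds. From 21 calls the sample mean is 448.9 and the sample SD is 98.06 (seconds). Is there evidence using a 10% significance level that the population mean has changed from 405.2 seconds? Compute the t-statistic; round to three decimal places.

2.042

H0: μ = 405.2; H1: μ ≠ 405.2 (one-sample t-test, two-sided).
t = (x̄ − μ₀)/(s/√n) = (448.9 − 405.2)/(98.06/√21) = 2.042
df = n − 1 = 20
Two-sided p-value ≈ 0.055
Since p ≈ 0.055 < α = 0.1, reject H0; the evidence is statistically significant.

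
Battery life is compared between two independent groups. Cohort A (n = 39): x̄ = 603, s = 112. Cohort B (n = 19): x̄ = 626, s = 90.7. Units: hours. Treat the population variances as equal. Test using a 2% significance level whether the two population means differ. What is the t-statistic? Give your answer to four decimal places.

-0.7783

Let group 1 = cohort A, group 2 = cohort B. H0: μ_1 = μ_2; H1: μ_1 ≠ μ_2 (two-sample pooled-variance t-test, two-sided).
s_p² = [(39−1)·112² + (19−1)·90.7²]/(39+19−2) = 11156.2
t = (603 − 626)/√[11156.2·(1/39 + 1/19)] = -0.7783
df = n₁ + n₂ − 2 = 56
Two-sided p-value ≈ 0.440
Since p ≈ 0.440 > α = 0.02, fail to reject H0; the evidence is not statistically significant.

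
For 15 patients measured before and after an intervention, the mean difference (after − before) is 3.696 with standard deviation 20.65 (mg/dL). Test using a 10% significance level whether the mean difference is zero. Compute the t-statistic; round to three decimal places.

0.693

H0: μ_d = 0; H1: μ_d ≠ 0 (paired t-test on the differences, two-sided).
t = d̄/(s_d/√n) = 3.696/(20.65/√15) = 0.693
df = n − 1 = 14
Two-sided p-value ≈ 0.4995
Since p ≈ 0.4995 > α = 0.1, fail to reject H0; the evidence is not statistically significant.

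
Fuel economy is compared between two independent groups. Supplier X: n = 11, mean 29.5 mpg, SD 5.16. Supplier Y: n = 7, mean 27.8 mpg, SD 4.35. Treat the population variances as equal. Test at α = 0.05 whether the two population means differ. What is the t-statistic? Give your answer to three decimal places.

Let group 1 = supplier X, group 2 = supplier Y. H0: μ_1 = μ_2; H1: μ_1 ≠ μ_2 (two-sample pooled-variance t-test, two-sided).
s_p² = [(11−1)·5.16² + (7−1)·4.35²]/(11+7−2) = 23.7369
t = (29.5 − 27.8)/√[23.7369·(1/11 + 1/7)] = 0.722
df = n₁ + n₂ − 2 = 16
Two-sided p-value ≈ 0.4809
Since p ≈ 0.4809 > α = 0.05, fail to reject H0; the evidence is not statistically significant.

0.722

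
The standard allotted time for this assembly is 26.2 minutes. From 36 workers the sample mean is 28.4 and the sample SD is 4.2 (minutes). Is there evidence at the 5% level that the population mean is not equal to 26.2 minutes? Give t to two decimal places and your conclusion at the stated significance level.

H0: μ = 26.2; H1: μ ≠ 26.2 (one-sample t-test, two-sided).
t = (x̄ − μ₀)/(s/√n) = (28.4 − 26.2)/(4.2/√36) = 3.14
df = n − 1 = 35
Two-sided p-value ≈ 0.003
Since p ≈ 0.003 < α = 0.05, reject H0; the evidence is statistically significant.

t = 3.14; reject H0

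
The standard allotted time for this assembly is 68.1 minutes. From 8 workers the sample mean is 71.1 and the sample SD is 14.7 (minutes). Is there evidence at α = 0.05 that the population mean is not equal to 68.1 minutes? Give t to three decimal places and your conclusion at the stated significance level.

t = 0.577; fail to reject H0

H0: μ = 68.1; H1: μ ≠ 68.1 (one-sample t-test, two-sided).
t = (x̄ − μ₀)/(s/√n) = (71.1 − 68.1)/(14.7/√8) = 0.577
df = n − 1 = 7
Two-sided p-value ≈ 0.582
Since p ≈ 0.582 > α = 0.05, fail to reject H0; the data do not provide sufficient evidence against H0.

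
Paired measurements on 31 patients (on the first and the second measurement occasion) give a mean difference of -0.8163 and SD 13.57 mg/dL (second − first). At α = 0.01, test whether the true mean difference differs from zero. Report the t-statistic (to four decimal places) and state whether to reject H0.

H0: μ_d = 0; H1: μ_d ≠ 0 (paired t-test on the differences, two-sided).
t = d̄/(s_d/√n) = -0.8163/(13.57/√31) = -0.3349
df = n − 1 = 30
Two-sided p-value ≈ 0.740
Since p ≈ 0.740 > α = 0.01, fail to reject H0; the evidence is not statistically significant.

t = -0.3349; fail to reject H0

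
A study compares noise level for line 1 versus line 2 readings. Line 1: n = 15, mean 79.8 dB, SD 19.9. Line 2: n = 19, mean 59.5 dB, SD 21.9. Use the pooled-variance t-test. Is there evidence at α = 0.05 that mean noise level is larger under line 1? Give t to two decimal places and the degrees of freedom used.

t = 2.79, df = 32

Let group 1 = line 1, group 2 = line 2. H0: μ_1 = μ_2; H1: μ_1 > μ_2 (two-sample pooled-variance t-test, right-tailed).
s_p² = [(15−1)·19.9² + (19−1)·21.9²]/(15+19−2) = 443.035
t = (79.8 − 59.5)/√[443.035·(1/15 + 1/19)] = 2.79
df = n₁ + n₂ − 2 = 32
p-value = P(T ≥ 2.79) ≈ 0.0044
Since p ≈ 0.0044 < α = 0.05, reject H0; the data support H1.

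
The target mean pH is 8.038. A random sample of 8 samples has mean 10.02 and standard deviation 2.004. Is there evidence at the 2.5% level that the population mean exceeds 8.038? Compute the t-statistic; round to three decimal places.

2.797

H0: μ = 8.038; H1: μ > 8.038 (one-sample t-test, right-tailed).
t = (x̄ − μ₀)/(s/√n) = (10.02 − 8.038)/(2.004/√8) = 2.797
df = n − 1 = 7
p-value = P(T ≥ 2.797) ≈ 0.013
Since p ≈ 0.013 < α = 0.025, reject H0; the data support H1.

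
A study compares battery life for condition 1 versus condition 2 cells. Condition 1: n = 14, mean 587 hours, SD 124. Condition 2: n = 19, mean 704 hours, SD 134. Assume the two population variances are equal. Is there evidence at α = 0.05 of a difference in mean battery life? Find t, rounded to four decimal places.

-2.5572

Let group 1 = condition 1, group 2 = condition 2. H0: μ_1 = μ_2; H1: μ_1 ≠ μ_2 (two-sample pooled-variance t-test, two-sided).
s_p² = [(14−1)·124² + (19−1)·134²]/(14+19−2) = 16874.1
t = (587 − 704)/√[16874.1·(1/14 + 1/19)] = -2.5572
df = n₁ + n₂ − 2 = 31
Two-sided p-value ≈ 0.0157
Since p ≈ 0.0157 < α = 0.05, reject H0; the data support H1.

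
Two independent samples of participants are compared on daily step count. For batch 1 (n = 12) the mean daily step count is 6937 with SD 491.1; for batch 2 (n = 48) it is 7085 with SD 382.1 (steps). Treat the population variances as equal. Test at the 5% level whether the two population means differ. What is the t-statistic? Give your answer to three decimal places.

Let group 1 = batch 1, group 2 = batch 2. H0: μ_1 = μ_2; H1: μ_1 ≠ μ_2 (two-sample pooled-variance t-test, two-sided).
s_p² = [(12−1)·491.1² + (48−1)·382.1²]/(12+48−2) = 164052
t = (6937 − 7085)/√[164052·(1/12 + 1/48)] = -1.132
df = n₁ + n₂ − 2 = 58
Two-sided p-value ≈ 0.262
Since p ≈ 0.262 > α = 0.05, fail to reject H0; the data do not provide sufficient evidence against H0.

-1.132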